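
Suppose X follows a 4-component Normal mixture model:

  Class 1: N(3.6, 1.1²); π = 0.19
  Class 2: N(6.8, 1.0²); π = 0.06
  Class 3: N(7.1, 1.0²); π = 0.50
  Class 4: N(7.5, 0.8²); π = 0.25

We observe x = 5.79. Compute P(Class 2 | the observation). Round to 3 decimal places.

P(component k | x) = P(Z=k)·f_k(x) / marginal(x), where marginal(x) = Σ_j P(Z=j)·f_j(x).
Evaluate each component's likelihood at the observed value:
  L_1 = 0.0499812
  L_2 = 0.239551
  L_3 = 0.169147
  L_4 = 0.0507802
Multiply by the mixture weights:
  P(Z=1)·L_1 = 0.19 × 0.0499812 = 0.00949643
  P(Z=2)·L_2 = 0.06 × 0.239551 = 0.0143731
  P(Z=3)·L_3 = 0.50 × 0.169147 = 0.0845734
  P(Z=4)·L_4 = 0.25 × 0.0507802 = 0.0126951
Normaliser: 0.00949643 + 0.0143731 + 0.0845734 + 0.0126951 = 0.121138
Responsibility of Class 2: 0.0143731 / 0.121138 ≈ 0.119

0.119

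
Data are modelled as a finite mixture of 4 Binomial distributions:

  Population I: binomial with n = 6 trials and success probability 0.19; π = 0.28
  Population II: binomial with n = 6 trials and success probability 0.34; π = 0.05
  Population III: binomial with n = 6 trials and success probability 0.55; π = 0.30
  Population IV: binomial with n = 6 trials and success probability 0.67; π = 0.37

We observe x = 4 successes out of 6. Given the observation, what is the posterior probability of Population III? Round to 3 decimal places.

The responsibility of component k is π_k f_k(x) divided by Σ_j π_j f_j(x).
Evaluate each component's likelihood at the observed value:
  L_I = C(6,4)·0.19^4·0.81^2 = 15·0.00130321·0.6561 = 0.0128255
  L_II = C(6,4)·0.34^4·0.66^2 = 15·0.0133634·0.4356 = 0.0873162
  L_III = C(6,4)·0.55^4·0.45^2 = 15·0.0915063·0.2025 = 0.27795
  L_IV = C(6,4)·0.67^4·0.33^2 = 15·0.201511·0.1089 = 0.329169
Prior × likelihood for each component:
  π_I·L_I = 0.28 × 0.0128255 = 0.00359115
  π_II·L_II = 0.05 × 0.0873162 = 0.00436581
  π_III·L_III = 0.30 × 0.27795 = 0.0833851
  π_IV·L_IV = 0.37 × 0.329169 = 0.121792
Marginal: 0.00359115 + 0.00436581 + 0.0833851 + 0.121792 = 0.213134
P(Population III | 4 successes out of 6) ≈ 0.391

0.391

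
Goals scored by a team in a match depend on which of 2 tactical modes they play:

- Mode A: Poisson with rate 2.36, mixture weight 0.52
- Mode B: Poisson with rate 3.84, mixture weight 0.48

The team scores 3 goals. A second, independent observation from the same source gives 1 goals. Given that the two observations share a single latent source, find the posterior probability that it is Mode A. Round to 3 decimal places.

0.749

The responsibility of component k is w_k f_k(x) divided by Σ_j w_j f_j(x).
Since both observations come from the same component, the likelihood for component k is f_k(x₁)·f_k(x₂).
  L_A = [0.206847] × [0.222832] = 0.0460921
  L_B = [0.202839] × [0.0825354] = 0.0167414
Multiply by the mixture weights:
  w_A·L_A = 0.52 × 0.0460921 = 0.0239679
  w_B·L_B = 0.48 × 0.0167414 = 0.00803588
Normaliser: 0.0239679 + 0.00803588 = 0.0320038
P(Mode A | x) ≈ 0.749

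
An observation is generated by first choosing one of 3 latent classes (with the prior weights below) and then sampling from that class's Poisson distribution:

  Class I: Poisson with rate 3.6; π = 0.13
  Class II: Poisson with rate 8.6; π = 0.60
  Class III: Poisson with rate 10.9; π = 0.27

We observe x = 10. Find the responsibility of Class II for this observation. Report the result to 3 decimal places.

Posterior ∝ prior × likelihood, so P(k | x) ∝ π_k f_k(x); normalise over all components.
Evaluate each component's likelihood at the observed value:
  f_I = e^(−3.6)·3.6^10/10! = 0.00275297
  f_II = e^(−8.6)·8.6^10/10! = 0.112277
  f_III = e^(−10.9)·10.9^10/10! = 0.120418
Unnormalised posteriors:
  π_I·f_I = 0.13 × 0.00275297 = 0.000357886
  π_II·f_II = 0.60 × 0.112277 = 0.0673659
  π_III·f_III = 0.27 × 0.120418 = 0.0325129
Marginal: 0.000357886 + 0.0673659 + 0.0325129 = 0.100237
So the posterior for Class II is 0.0673659 / 0.100237 ≈ 0.672.

0.672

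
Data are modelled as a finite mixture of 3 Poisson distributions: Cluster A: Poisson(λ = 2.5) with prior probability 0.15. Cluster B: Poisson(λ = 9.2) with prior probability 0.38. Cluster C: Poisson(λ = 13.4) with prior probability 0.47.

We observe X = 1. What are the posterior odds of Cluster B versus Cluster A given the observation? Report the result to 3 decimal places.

0.011

The posterior odds equal the prior odds times the likelihood ratio: (P(Z=i)/P(Z=j))·(f_i(x)/f_j(x)).
Component likelihoods at x = 1:
  f_A = e^(−2.5)·2.5^1/1! = 0.205212
  f_B = e^(−9.2)·9.2^1/1! = 0.000929562
  f_C = e^(−13.4)·13.4^1/1! = 2.03029e-05
Odds = (0.38/0.15) × (0.000929562/0.205212) = 2.53333 × 0.00452976 ≈ 0.011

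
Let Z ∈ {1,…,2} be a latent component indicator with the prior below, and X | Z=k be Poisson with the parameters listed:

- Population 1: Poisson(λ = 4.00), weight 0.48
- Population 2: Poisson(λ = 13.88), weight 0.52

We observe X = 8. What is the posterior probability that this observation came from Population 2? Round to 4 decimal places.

0.5382

By Bayes' theorem, P(k | x) = P(Z=k) f_k(x) / Σ_j P(Z=j) f_j(x).
Component likelihoods at x = 8:
  L_1 = 0.0297702
  L_2 = 0.0320323
Prior × likelihood for each component:
  P(Z=1)·L_1 = 0.48 × 0.0297702 = 0.0142897
  P(Z=2)·L_2 = 0.52 × 0.0320323 = 0.0166568
Evidence: 0.0142897 + 0.0166568 = 0.0309465
So the posterior for Population 2 is 0.0166568 / 0.0309465 ≈ 0.5382.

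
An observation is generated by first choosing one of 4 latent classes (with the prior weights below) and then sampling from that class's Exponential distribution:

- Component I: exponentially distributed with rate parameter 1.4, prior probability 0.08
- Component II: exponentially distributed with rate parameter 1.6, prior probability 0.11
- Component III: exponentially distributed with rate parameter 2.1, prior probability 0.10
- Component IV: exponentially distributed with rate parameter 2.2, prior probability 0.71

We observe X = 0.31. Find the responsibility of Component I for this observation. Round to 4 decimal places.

0.0673

P(component k | x) = P(Z=k)·f_k(x) / marginal(x), where marginal(x) = Σ_j P(Z=j)·f_j(x).
Component likelihoods at x = 0.31:
  f_I = 0.907077
  f_II = 0.974339
  f_III = 1.0952
  f_IV = 1.11233
Weight by the priors:
  P(Z=I)·f_I = 0.08 × 0.907077 = 0.0725662
  P(Z=II)·f_II = 0.11 × 0.974339 = 0.107177
  P(Z=III)·f_III = 0.10 × 1.0952 = 0.10952
  P(Z=IV)·f_IV = 0.71 × 1.11233 = 0.789755
Sum: 0.0725662 + 0.107177 + 0.10952 + 0.789755 = 1.07902
Responsibility of Component I: 0.0725662 / 1.07902 ≈ 0.0673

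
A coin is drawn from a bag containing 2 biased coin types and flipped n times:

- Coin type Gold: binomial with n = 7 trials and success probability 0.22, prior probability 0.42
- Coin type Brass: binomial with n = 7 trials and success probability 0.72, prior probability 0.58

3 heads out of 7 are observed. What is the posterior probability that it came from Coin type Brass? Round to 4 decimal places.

0.4456

P(component k | x) = P(Z=k)·f_k(x) / marginal(x), where marginal(x) = Σ_j P(Z=j)·f_j(x).
Evaluate each component's likelihood at the observed value:
  p_Gold = C(7,3)·0.22^3·0.78^4 = 35·0.010648·0.370151 = 0.137948
  p_Brass = C(7,3)·0.72^3·0.28^4 = 35·0.373248·0.00614656 = 0.0802967
Multiply by the mixture weights:
  P(Z=Gold)·p_Gold = 0.42 × 0.137948 = 0.057938
  P(Z=Brass)·p_Brass = 0.58 × 0.0802967 = 0.0465721
Normaliser: 0.057938 + 0.0465721 = 0.10451
So the posterior for Coin type Brass is 0.0465721 / 0.10451 ≈ 0.4456.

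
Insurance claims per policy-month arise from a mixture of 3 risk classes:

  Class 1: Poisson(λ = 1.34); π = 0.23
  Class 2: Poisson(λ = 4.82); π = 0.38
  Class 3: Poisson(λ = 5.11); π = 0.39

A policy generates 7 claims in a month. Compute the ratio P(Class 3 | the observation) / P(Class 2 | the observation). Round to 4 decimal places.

1.1560

Only the two components matter; the odds are (P(Z=i) f_i(x)) / (P(Z=j) f_j(x)).
Evaluate each component's likelihood at the observed value:
  f_1 = e^(−1.34)·1.34^7/7! = 0.00040304
  f_2 = e^(−4.82)·4.82^7/7! = 0.0967385
  f_3 = e^(−5.11)·5.11^7/7! = 0.108961
Odds = (0.39/0.38) × (0.108961/0.0967385) = 1.02632 × 1.12635 ≈ 1.1560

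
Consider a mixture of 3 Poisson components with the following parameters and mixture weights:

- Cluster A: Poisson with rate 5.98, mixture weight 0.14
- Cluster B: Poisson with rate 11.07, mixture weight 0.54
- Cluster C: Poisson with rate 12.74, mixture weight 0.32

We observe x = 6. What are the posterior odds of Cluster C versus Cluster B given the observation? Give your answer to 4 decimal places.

Since P(k|x) ∝ P(Z=k) f_k(x), the posterior odds are P(Z=i) f_i(x) / (P(Z=j) f_j(x)).
Evaluate each component's likelihood at the observed value:
  L_A = 0.160618
  L_B = 0.0398028
  L_C = 0.0174089
Odds = (0.32/0.54) × (0.0174089/0.0398028) = 0.592593 × 0.43738 ≈ 0.2592

0.2592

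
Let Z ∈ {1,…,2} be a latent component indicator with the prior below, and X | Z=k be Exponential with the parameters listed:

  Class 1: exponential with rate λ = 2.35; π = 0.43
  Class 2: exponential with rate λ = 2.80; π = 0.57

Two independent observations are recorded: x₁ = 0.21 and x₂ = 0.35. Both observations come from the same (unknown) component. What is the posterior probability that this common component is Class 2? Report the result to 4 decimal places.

P(component k | x) = w_k·f_k(x) / marginal(x), where marginal(x) = Σ_j w_j·f_j(x).
Since both observations come from the same component, the likelihood for component k is f_k(x₁)·f_k(x₂).
  L_1 = [1.43464] × [1.03243] = 1.48117
  L_2 = [1.55522] × [1.05087] = 1.63434
Unnormalised posteriors:
  w_1·L_1 = 0.43 × 1.48117 = 0.636902
  w_2·L_2 = 0.57 × 1.63434 = 0.931574
Normaliser: 0.636902 + 0.931574 = 1.56848
P(Class 2 | x₁, x₂) ≈ 0.5939

0.5939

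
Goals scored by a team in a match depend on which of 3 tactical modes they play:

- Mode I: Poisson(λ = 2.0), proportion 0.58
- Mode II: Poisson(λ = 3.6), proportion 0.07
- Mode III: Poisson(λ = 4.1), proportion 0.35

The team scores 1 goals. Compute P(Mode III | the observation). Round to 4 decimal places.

The responsibility of component k is π_k f_k(x) divided by Σ_j π_j f_j(x).
Evaluate each component's likelihood at the observed value:
  p_I = 0.270671
  p_II = 0.0983654
  p_III = 0.067948
Prior × likelihood for each component:
  π_I·p_I = 0.58 × 0.270671 = 0.156989
  π_II·p_II = 0.07 × 0.0983654 = 0.00688558
  π_III·p_III = 0.35 × 0.067948 = 0.0237818
Evidence: 0.156989 + 0.00688558 + 0.0237818 = 0.187656
P(Mode III | the observation) = 0.0237818 / 0.187656 ≈ 0.1267

0.1267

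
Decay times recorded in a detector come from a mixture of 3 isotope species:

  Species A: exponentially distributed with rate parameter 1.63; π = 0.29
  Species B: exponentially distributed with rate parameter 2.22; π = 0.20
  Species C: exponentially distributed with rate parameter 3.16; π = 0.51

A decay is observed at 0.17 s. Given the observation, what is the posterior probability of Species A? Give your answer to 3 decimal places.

0.223

By Bayes' theorem, P(k | x) = π_k f_k(x) / Σ_j π_j f_j(x).
Component likelihoods at x = 0.17 s:
  p_A = 1.23551
  p_B = 1.52212
  p_C = 1.84665
Unnormalised posteriors:
  π_A·p_A = 0.29 × 1.23551 = 0.358297
  π_B·p_B = 0.20 × 1.52212 = 0.304425
  π_C·p_C = 0.51 × 1.84665 = 0.94179
Sum: 0.358297 + 0.304425 + 0.94179 = 1.60451
P(Species A | the observation) ≈ 0.223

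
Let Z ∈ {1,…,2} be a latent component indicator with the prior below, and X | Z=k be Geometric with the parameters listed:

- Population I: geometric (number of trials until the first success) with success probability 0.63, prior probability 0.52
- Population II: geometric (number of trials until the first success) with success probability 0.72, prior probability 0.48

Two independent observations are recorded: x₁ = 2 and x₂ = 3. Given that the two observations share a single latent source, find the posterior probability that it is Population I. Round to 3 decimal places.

Apply Bayes' rule: the posterior for each component is proportional to its prior times its likelihood at x.
Since both observations come from the same component, the likelihood for component k is f_k(x₁)·f_k(x₂).
  f_I = [0.63·(1−0.63)^1 = 0.63·0.37 = 0.2331] × [0.086247] = 0.0201042
  f_II = [0.72·(1−0.72)^1 = 0.72·0.28 = 0.2016] × [0.056448] = 0.0113799
Weight by the priors:
  w_I·f_I = 0.52 × 0.0201042 = 0.0104542
  w_II·f_II = 0.48 × 0.0113799 = 0.00546236
Sum: 0.0104542 + 0.00546236 = 0.0159165
P(Population I | x₁, x₂) ≈ 0.657

0.657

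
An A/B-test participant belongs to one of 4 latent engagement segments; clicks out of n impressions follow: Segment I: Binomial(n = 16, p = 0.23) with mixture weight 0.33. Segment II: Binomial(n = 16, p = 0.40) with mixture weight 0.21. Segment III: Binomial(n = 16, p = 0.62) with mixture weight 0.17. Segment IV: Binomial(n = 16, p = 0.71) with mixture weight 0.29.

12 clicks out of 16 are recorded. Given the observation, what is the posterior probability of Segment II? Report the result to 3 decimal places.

0.010

P(component k | x) = w_k·f_k(x) / marginal(x), where marginal(x) = Σ_j w_j·f_j(x).
Binomial probabilities:
  p_I = 1.40207e-05
  p_II = 0.00395728
  p_III = 0.122435
  p_IV = 0.211234
Unnormalised posteriors:
  w_I·p_I = 0.33 × 1.40207e-05 = 4.62682e-06
  w_II·p_II = 0.21 × 0.00395728 = 0.000831028
  w_III·p_III = 0.17 × 0.122435 = 0.020814
  w_IV·p_IV = 0.29 × 0.211234 = 0.0612578
Denominator: 4.62682e-06 + 0.000831028 + 0.020814 + 0.0612578 = 0.0829075
So the posterior for Segment II is 0.000831028 / 0.0829075 ≈ 0.010.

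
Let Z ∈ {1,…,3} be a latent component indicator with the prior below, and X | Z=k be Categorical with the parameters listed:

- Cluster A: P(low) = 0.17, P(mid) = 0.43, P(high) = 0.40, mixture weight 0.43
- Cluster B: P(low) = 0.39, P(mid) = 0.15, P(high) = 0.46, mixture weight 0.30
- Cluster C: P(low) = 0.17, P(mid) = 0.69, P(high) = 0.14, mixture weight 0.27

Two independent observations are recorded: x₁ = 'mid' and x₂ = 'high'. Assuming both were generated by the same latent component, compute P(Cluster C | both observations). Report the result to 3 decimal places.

Apply Bayes' rule: the posterior for each component is proportional to its prior times its likelihood at x.
Since both observations come from the same component, the likelihood for component k is f_k(x₁)·f_k(x₂).
  f_A = [P(mid | comp) = 0.43] × [0.4] = 0.172
  f_B = [P(mid | comp) = 0.15] × [0.46] = 0.069
  f_C = [P(mid | comp) = 0.69] × [0.14] = 0.0966
Prior × likelihood for each component:
  π_A·f_A = 0.43 × 0.172 = 0.07396
  π_B·f_B = 0.30 × 0.069 = 0.0207
  π_C·f_C = 0.27 × 0.0966 = 0.026082
Normaliser: 0.07396 + 0.0207 + 0.026082 = 0.120742
P(Cluster C | x) = 0.026082 / 0.120742 ≈ 0.216

0.216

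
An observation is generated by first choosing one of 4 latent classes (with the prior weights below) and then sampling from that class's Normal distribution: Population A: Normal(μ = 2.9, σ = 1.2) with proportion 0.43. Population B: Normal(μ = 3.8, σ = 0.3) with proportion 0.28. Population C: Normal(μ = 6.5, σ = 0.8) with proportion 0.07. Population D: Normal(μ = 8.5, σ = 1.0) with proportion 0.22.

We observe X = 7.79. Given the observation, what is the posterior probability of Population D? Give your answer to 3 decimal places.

Apply Bayes' rule: the posterior for each component is proportional to its prior times its likelihood at x.
Evaluate each component's likelihood at the observed value:
  p_A = 8.23878e-05
  p_B = 5.15957e-39
  p_C = 0.135895
  p_D = 0.31006
Weight by the priors:
  π_A·p_A = 0.43 × 8.23878e-05 = 3.54268e-05
  π_B·p_B = 0.28 × 5.15957e-39 = 1.44468e-39
  π_C·p_C = 0.07 × 0.135895 = 0.00951265
  π_D·p_D = 0.22 × 0.31006 = 0.0682133
Denominator: 3.54268e-05 + 1.44468e-39 + 0.00951265 + 0.0682133 = 0.0777613
So the posterior for Population D is 0.0682133 / 0.0777613 ≈ 0.877.

0.877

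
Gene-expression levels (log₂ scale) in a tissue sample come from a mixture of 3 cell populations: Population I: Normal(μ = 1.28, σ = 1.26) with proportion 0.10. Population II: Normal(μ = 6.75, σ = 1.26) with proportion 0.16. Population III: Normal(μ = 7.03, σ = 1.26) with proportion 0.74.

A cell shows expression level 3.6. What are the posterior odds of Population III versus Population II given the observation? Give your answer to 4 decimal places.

Only the two components matter; the odds are (π_i f_i(x)) / (π_j f_j(x)).
Normal densities:
  f_I = (1/(1.26·√(2π)))·exp(−(3.6−1.28)²/(2·1.26²)) = 0.316621·exp(-1.69514) = 0.0581234
  f_II = (1/(1.26·√(2π)))·exp(−(3.6−6.75)²/(2·1.26²)) = 0.316621·exp(-3.12500) = 0.0139113
  f_III = (1/(1.26·√(2π)))·exp(−(3.6−7.03)²/(2·1.26²)) = 0.316621·exp(-3.70525) = 0.00778702
Odds = (0.74/0.16) × (0.00778702/0.0139113) = 4.625 × 0.55976 ≈ 2.5889

2.5889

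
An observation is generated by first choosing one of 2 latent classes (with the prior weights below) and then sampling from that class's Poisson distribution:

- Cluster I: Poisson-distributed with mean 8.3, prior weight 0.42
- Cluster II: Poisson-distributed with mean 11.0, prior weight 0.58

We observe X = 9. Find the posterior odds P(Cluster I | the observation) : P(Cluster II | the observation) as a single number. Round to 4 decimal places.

0.8543

Since P(k|x) ∝ π_k f_k(x), the posterior odds are π_i f_i(x) / (π_j f_j(x)).
Component likelihoods at x = 9:
  f_I = e^(−8.3)·8.3^9/9! = 0.128025
  f_II = e^(−11.0)·11.0^9/9! = 0.108526
Odds = (0.42/0.58) × (0.128025/0.108526) = 0.724138 × 1.17968 ≈ 0.8543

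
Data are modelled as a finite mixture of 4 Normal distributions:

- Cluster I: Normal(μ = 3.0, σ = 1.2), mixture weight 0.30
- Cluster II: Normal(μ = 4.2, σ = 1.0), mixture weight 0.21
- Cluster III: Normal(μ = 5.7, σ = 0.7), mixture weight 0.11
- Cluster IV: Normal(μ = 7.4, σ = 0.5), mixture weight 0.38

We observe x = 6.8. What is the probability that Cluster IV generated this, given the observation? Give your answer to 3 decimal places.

0.872

Apply Bayes' rule: the posterior for each component is proportional to its prior times its likelihood at x.
Normal densities:
  f_I = (1/(1.2·√(2π)))·exp(−(6.8−3.0)²/(2·1.2²)) = 0.332452·exp(-5.01389) = 0.00220915
  f_II = (1/(1.0·√(2π)))·exp(−(6.8−4.2)²/(2·1.0²)) = 0.398942·exp(-3.38000) = 0.013583
  f_III = (1/(0.7·√(2π)))·exp(−(6.8−5.7)²/(2·0.7²)) = 0.569918·exp(-1.23469) = 0.165803
  f_IV = (1/(0.5·√(2π)))·exp(−(6.8−7.4)²/(2·0.5²)) = 0.797885·exp(-0.72000) = 0.388372
Prior × likelihood for each component:
  w_I·f_I = 0.30 × 0.00220915 = 0.000662744
  w_II·f_II = 0.21 × 0.013583 = 0.00285242
  w_III·f_III = 0.11 × 0.165803 = 0.0182383
  w_IV·f_IV = 0.38 × 0.388372 = 0.147581
Sum: 0.000662744 + 0.00285242 + 0.0182383 + 0.147581 = 0.169335
Responsibility of Cluster IV: 0.147581 / 0.169335 ≈ 0.872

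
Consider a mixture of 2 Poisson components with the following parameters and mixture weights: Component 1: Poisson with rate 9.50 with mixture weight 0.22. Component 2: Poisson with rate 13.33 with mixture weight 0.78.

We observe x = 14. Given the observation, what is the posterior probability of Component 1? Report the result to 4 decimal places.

The responsibility of component k is P(Z=k) f_k(x) divided by Σ_j P(Z=j) f_j(x).
Component likelihoods at x = 14:
  L_1 = e^(−9.50)·9.50^14/14! = 0.0418721
  L_2 = e^(−13.33)·13.33^14/14! = 0.104248
Prior × likelihood for each component:
  P(Z=1)·L_1 = 0.22 × 0.0418721 = 0.00921186
  P(Z=2)·L_2 = 0.78 × 0.104248 = 0.0813135
Denominator: 0.00921186 + 0.0813135 = 0.0905254
Responsibility of Component 1: 0.00921186 / 0.0905254 ≈ 0.1018

0.1018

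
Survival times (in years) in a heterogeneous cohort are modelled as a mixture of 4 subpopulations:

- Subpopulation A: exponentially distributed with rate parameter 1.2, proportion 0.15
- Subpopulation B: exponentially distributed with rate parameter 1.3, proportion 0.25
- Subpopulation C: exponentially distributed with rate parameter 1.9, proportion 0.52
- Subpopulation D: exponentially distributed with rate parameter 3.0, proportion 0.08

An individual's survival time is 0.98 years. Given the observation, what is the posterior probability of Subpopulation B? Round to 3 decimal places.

0.291

P(component k | x) = π_k·f_k(x) / marginal(x), where marginal(x) = Σ_j π_j·f_j(x).
Exponential densities:
  L_A = 1.2·e^(−1.2·0.98) = 1.2·e^(−1.1760) = 0.370212
  L_B = 1.3·e^(−1.3·0.98) = 1.3·e^(−1.2740) = 0.363624
  L_C = 1.9·e^(−1.9·0.98) = 1.9·e^(−1.8620) = 0.295187
  L_D = 3.0·e^(−3.0·0.98) = 3.0·e^(−2.9400) = 0.158597
Weight by the priors:
  π_A·L_A = 0.15 × 0.370212 = 0.0555319
  π_B·L_B = 0.25 × 0.363624 = 0.0909059
  π_C·L_C = 0.52 × 0.295187 = 0.153497
  π_D·L_D = 0.08 × 0.158597 = 0.0126878
Marginal: 0.0555319 + 0.0909059 + 0.153497 + 0.0126878 = 0.312623
Responsibility of Subpopulation B: 0.0909059 / 0.312623 ≈ 0.291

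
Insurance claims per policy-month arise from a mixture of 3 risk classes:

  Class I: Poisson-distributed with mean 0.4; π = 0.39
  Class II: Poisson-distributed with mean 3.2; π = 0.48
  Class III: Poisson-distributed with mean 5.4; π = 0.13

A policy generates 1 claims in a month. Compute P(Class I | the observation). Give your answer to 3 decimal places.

0.614

The responsibility of component k is π_k f_k(x) divided by Σ_j π_j f_j(x).
Evaluate each component's likelihood at the observed value:
  p_I = e^(−0.4)·0.4^1/1! = 0.268128
  p_II = e^(−3.2)·3.2^1/1! = 0.130439
  p_III = e^(−5.4)·5.4^1/1! = 0.0243895
Prior × likelihood for each component:
  π_I·p_I = 0.39 × 0.268128 = 0.10457
  π_II·p_II = 0.48 × 0.130439 = 0.0626107
  π_III·p_III = 0.13 × 0.0243895 = 0.00317064
Evidence: 0.10457 + 0.0626107 + 0.00317064 = 0.170351
P(Class I | 1 claims) = 0.10457 / 0.170351 ≈ 0.614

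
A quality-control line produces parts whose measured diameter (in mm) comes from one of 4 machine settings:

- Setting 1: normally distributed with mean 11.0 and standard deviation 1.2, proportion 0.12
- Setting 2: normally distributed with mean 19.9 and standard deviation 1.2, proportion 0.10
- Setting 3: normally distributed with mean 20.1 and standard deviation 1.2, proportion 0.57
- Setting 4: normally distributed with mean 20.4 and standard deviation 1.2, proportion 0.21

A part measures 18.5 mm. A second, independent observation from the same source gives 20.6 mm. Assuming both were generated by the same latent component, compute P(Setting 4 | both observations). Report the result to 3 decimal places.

0.187

Apply Bayes' rule: the posterior for each component is proportional to its prior times its likelihood at x.
Since both observations come from the same component, the likelihood for component k is f_k(x₁)·f_k(x₂).
  f_1 = [(1/(1.2·√(2π)))·exp(−(18.5−11.0)²/(2·1.2²)) = 0.332452·exp(-19.53125) = 1.095e-09] × [4.21023e-15] = 4.6102e-24
  f_2 = [(1/(1.2·√(2π)))·exp(−(18.5−19.9)²/(2·1.2²)) = 0.332452·exp(-0.68056) = 0.168332] × [0.280439] = 0.0472069
  f_3 = [(1/(1.2·√(2π)))·exp(−(18.5−20.1)²/(2·1.2²)) = 0.332452·exp(-0.88889) = 0.136675] × [0.30481] = 0.04166
  f_4 = [(1/(1.2·√(2π)))·exp(−(18.5−20.4)²/(2·1.2²)) = 0.332452·exp(-1.25347) = 0.0949189] × [0.327866] = 0.0311207
Weight by the priors:
  π_1·f_1 = 0.12 × 4.6102e-24 = 5.53224e-25
  π_2·f_2 = 0.10 × 0.0472069 = 0.00472069
  π_3·f_3 = 0.57 × 0.04166 = 0.0237462
  π_4·f_4 = 0.21 × 0.0311207 = 0.00653535
Marginal: 5.53224e-25 + 0.00472069 + 0.0237462 + 0.00653535 = 0.0350022
So the posterior for Setting 4 is 0.00653535 / 0.0350022 ≈ 0.187.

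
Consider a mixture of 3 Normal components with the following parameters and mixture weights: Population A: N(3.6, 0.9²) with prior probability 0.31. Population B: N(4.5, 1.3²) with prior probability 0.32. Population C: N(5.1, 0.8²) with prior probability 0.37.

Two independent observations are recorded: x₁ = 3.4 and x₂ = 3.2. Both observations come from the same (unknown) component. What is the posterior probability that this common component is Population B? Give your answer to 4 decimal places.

0.1902

P(component k | x) = π_k·f_k(x) / marginal(x), where marginal(x) = Σ_j π_j·f_j(x).
Since both observations come from the same component, the likelihood for component k is f_k(x₁)·f_k(x₂).
  f_A = [0.432458] × [0.401582] = 0.173667
  f_B = [0.214533] × [0.186131] = 0.0399313
  f_C = [0.0521512] × [0.0297149] = 0.00154967
Unnormalised posteriors:
  π_A·f_A = 0.31 × 0.173667 = 0.0538369
  π_B·f_B = 0.32 × 0.0399313 = 0.012778
  π_C·f_C = 0.37 × 0.00154967 = 0.000573377
Sum: 0.0538369 + 0.012778 + 0.000573377 = 0.0671883
So the posterior for Population B is 0.012778 / 0.0671883 ≈ 0.1902.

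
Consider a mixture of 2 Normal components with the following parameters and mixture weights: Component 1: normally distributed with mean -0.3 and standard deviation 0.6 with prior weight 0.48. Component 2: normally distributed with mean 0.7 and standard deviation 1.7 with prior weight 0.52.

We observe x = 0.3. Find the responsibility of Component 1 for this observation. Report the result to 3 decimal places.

By Bayes' theorem, P(k | x) = π_k f_k(x) / Σ_j π_j f_j(x).
Normal densities:
  f_1 = (1/(0.6·√(2π)))·exp(−(0.3−-0.3)²/(2·0.6²)) = 0.664904·exp(-0.50000) = 0.403285
  f_2 = (1/(1.7·√(2π)))·exp(−(0.3−0.7)²/(2·1.7²)) = 0.234672·exp(-0.02768) = 0.228265
Multiply by the mixture weights:
  π_1·f_1 = 0.48 × 0.403285 = 0.193577
  π_2·f_2 = 0.52 × 0.228265 = 0.118698
Evidence: 0.193577 + 0.118698 = 0.312274
P(Component 1 | the observation) = 0.193577 / 0.312274 ≈ 0.620

0.620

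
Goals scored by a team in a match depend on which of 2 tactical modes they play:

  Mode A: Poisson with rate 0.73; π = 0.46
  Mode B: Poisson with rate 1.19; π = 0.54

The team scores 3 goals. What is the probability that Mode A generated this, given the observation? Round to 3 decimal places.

0.238

P(component k | x) = w_k·f_k(x) / marginal(x), where marginal(x) = Σ_j w_j·f_j(x).
Poisson probabilities:
  f_A = 0.0312451
  f_B = 0.0854435
Unnormalised posteriors:
  w_A·f_A = 0.46 × 0.0312451 = 0.0143728
  w_B·f_B = 0.54 × 0.0854435 = 0.0461395
Normaliser: 0.0143728 + 0.0461395 = 0.0605123
P(Mode A | data) = 0.0143728 / 0.0605123 ≈ 0.238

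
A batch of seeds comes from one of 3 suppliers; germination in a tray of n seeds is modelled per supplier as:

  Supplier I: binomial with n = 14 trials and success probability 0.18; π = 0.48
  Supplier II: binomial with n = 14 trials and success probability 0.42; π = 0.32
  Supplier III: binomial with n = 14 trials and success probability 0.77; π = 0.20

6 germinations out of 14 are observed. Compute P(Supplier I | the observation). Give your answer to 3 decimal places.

Apply Bayes' rule: the posterior for each component is proportional to its prior times its likelihood at x.
Evaluate each component's likelihood at the observed value:
  L_I = C(14,6)·0.18^6·0.82^8 = 3003·3.40122e-05·0.204414 = 0.0208786
  L_II = C(14,6)·0.42^6·0.58^8 = 3003·0.00548903·0.0128063 = 0.211094
  L_III = C(14,6)·0.77^6·0.23^8 = 3003·0.208422·7.8311e-06 = 0.00490143
Weight by the priors:
  P(Z=I)·L_I = 0.48 × 0.0208786 = 0.0100217
  P(Z=II)·L_II = 0.32 × 0.211094 = 0.0675499
  P(Z=III)·L_III = 0.20 × 0.00490143 = 0.000980285
Sum: 0.0100217 + 0.0675499 + 0.000980285 = 0.078552
Responsibility of Supplier I: 0.0100217 / 0.078552 ≈ 0.128

0.128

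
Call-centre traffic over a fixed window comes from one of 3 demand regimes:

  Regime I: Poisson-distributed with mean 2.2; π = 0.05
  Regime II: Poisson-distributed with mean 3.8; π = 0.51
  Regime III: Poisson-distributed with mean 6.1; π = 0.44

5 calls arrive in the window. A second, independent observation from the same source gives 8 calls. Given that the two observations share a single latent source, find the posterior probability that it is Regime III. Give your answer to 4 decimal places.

The responsibility of component k is π_k f_k(x) divided by Σ_j π_j f_j(x).
Since both observations come from the same component, the likelihood for component k is f_k(x₁)·f_k(x₂).
  f_I = [0.0475866] × [0.00150804] = 7.17625e-05
  f_II = [0.147713] × [0.0241229] = 0.00356326
  f_III = [0.15786] × [0.10664] = 0.0168342
Multiply by the mixture weights:
  π_I·f_I = 0.05 × 7.17625e-05 = 3.58812e-06
  π_II·f_II = 0.51 × 0.00356326 = 0.00181726
  π_III·f_III = 0.44 × 0.0168342 = 0.00740706
Evidence: 3.58812e-06 + 0.00181726 + 0.00740706 = 0.00922791
So the posterior for Regime III is 0.00740706 / 0.00922791 ≈ 0.8027.

0.8027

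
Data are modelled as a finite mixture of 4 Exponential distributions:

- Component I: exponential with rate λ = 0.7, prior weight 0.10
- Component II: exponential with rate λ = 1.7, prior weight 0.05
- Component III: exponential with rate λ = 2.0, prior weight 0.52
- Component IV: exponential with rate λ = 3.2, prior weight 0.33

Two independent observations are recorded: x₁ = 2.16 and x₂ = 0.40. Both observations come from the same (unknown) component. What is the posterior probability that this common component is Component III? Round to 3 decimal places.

P(component k | x) = w_k·f_k(x) / marginal(x), where marginal(x) = Σ_j w_j·f_j(x).
Since both observations come from the same component, the likelihood for component k is f_k(x₁)·f_k(x₂).
  f_I = [0.154328] × [0.529049] = 0.081647
  f_II = [0.0432235] × [0.861249] = 0.0372262
  f_III = [0.0265998] × [0.898658] = 0.0239041
  f_IV = [0.00318645] × [0.889719] = 0.00283504
Multiply by the mixture weights:
  w_I·f_I = 0.10 × 0.081647 = 0.0081647
  w_II·f_II = 0.05 × 0.0372262 = 0.00186131
  w_III·f_III = 0.52 × 0.0239041 = 0.0124301
  w_IV·f_IV = 0.33 × 0.00283504 = 0.000935564
Marginal: 0.0081647 + 0.00186131 + 0.0124301 + 0.000935564 = 0.0233917
P(Component III | x₁, x₂) ≈ 0.531

0.531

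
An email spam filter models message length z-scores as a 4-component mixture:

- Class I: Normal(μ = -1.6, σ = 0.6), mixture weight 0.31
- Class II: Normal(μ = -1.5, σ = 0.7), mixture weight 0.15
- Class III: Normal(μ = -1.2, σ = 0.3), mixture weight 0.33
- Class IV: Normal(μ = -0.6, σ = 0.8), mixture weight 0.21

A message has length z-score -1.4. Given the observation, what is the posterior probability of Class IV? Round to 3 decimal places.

Apply Bayes' rule: the posterior for each component is proportional to its prior times its likelihood at x.
Normal densities:
  p_I = 0.628972
  p_II = 0.564132
  p_III = 1.06483
  p_IV = 0.302463
Prior × likelihood for each component:
  w_I·p_I = 0.31 × 0.628972 = 0.194981
  w_II·p_II = 0.15 × 0.564132 = 0.0846197
  w_III·p_III = 0.33 × 1.06483 = 0.351393
  w_IV·p_IV = 0.21 × 0.302463 = 0.0635173
Evidence: 0.194981 + 0.0846197 + 0.351393 + 0.0635173 = 0.694511
P(Class IV | data) ≈ 0.091

0.091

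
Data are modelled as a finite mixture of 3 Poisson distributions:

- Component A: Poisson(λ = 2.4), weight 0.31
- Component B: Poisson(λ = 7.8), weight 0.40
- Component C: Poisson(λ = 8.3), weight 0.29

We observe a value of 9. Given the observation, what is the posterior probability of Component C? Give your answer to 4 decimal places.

0.4337

P(component k | x) = π_k·f_k(x) / marginal(x), where marginal(x) = Σ_j π_j·f_j(x).
Evaluate each component's likelihood at the observed value:
  L_A = e^(−2.4)·2.4^9/9! = 0.000660437
  L_B = e^(−7.8)·7.8^9/9! = 0.120668
  L_C = e^(−8.3)·8.3^9/9! = 0.128025
Multiply by the mixture weights:
  π_A·L_A = 0.31 × 0.000660437 = 0.000204735
  π_B·L_B = 0.40 × 0.120668 = 0.0482671
  π_C·L_C = 0.29 × 0.128025 = 0.0371273
Sum: 0.000204735 + 0.0482671 + 0.0371273 = 0.0855992
Responsibility of Component C: 0.0371273 / 0.0855992 ≈ 0.4337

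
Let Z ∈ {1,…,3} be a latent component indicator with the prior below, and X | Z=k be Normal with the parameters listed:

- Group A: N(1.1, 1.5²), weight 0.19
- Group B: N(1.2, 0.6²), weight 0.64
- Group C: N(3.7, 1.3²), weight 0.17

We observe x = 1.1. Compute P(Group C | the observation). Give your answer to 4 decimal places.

0.0148

The responsibility of component k is w_k f_k(x) divided by Σ_j w_j f_j(x).
Component likelihoods at x = 1.1:
  L_A = 0.265962
  L_B = 0.655733
  L_C = 0.0415315
Multiply by the mixture weights:
  w_A·L_A = 0.19 × 0.265962 = 0.0505327
  w_B·L_B = 0.64 × 0.655733 = 0.419669
  w_C·L_C = 0.17 × 0.0415315 = 0.00706036
Evidence: 0.0505327 + 0.419669 + 0.00706036 = 0.477262
So the posterior for Group C is 0.00706036 / 0.477262 ≈ 0.0148.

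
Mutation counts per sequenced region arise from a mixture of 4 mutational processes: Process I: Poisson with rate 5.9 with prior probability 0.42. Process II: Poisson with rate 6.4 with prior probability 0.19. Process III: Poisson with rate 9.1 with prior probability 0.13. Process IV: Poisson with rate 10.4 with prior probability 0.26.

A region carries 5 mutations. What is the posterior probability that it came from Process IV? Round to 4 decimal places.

0.0714

The responsibility of component k is w_k f_k(x) divided by Σ_j w_j f_j(x).
Evaluate each component's likelihood at the observed value:
  L_I = e^(−5.9)·5.9^5/5! = 0.163208
  L_II = e^(−6.4)·6.4^5/5! = 0.148674
  L_III = e^(−9.1)·9.1^5/5! = 0.0580692
  L_IV = e^(−10.4)·10.4^5/5! = 0.0308548
Unnormalised posteriors:
  w_I·L_I = 0.42 × 0.163208 = 0.0685473
  w_II·L_II = 0.19 × 0.148674 = 0.028248
  w_III·L_III = 0.13 × 0.0580692 = 0.007549
  w_IV·L_IV = 0.26 × 0.0308548 = 0.00802225
Normaliser: 0.0685473 + 0.028248 + 0.007549 + 0.00802225 = 0.112367
P(Process IV | x) ≈ 0.0714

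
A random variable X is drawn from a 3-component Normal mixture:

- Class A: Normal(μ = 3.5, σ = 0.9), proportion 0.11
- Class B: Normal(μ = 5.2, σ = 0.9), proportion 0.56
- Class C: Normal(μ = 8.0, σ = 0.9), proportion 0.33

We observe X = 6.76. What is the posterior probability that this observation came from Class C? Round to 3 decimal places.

Apply Bayes' rule: the posterior for each component is proportional to its prior times its likelihood at x.
Normal densities:
  p_A = (1/(0.9·√(2π)))·exp(−(6.76−3.5)²/(2·0.9²)) = 0.443269·exp(-6.56025) = 0.000627464
  p_B = (1/(0.9·√(2π)))·exp(−(6.76−5.2)²/(2·0.9²)) = 0.443269·exp(-1.50222) = 0.0986872
  p_C = (1/(0.9·√(2π)))·exp(−(6.76−8.0)²/(2·0.9²)) = 0.443269·exp(-0.94914) = 0.171579
Prior × likelihood for each component:
  π_A·p_A = 0.11 × 0.000627464 = 6.9021e-05
  π_B·p_B = 0.56 × 0.0986872 = 0.0552648
  π_C·p_C = 0.33 × 0.171579 = 0.0566209
Marginal: 6.9021e-05 + 0.0552648 + 0.0566209 = 0.111955
P(Class C | x) = 0.0566209 / 0.111955 ≈ 0.506

0.506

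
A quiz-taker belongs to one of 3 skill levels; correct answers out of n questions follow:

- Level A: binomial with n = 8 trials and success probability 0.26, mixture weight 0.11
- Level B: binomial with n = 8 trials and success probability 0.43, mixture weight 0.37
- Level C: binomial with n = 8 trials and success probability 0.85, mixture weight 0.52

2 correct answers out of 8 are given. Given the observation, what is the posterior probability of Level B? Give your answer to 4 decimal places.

0.6569

By Bayes' theorem, P(k | x) = π_k f_k(x) / Σ_j π_j f_j(x).
Component likelihoods at x = 2 correct answers out of 8:
  p_A = C(8,2)·0.26^2·0.74^6 = 28·0.0676·0.164206 = 0.31081
  p_B = C(8,2)·0.43^2·0.57^6 = 28·0.1849·0.0342964 = 0.17756
  p_C = C(8,2)·0.85^2·0.15^6 = 28·0.7225·1.13906e-05 = 0.000230432
Prior × likelihood for each component:
  π_A·p_A = 0.11 × 0.31081 = 0.0341891
  π_B·p_B = 0.37 × 0.17756 = 0.065697
  π_C·p_C = 0.52 × 0.000230432 = 0.000119825
Normaliser: 0.0341891 + 0.065697 + 0.000119825 = 0.100006
Responsibility of Level B: 0.065697 / 0.100006 ≈ 0.6569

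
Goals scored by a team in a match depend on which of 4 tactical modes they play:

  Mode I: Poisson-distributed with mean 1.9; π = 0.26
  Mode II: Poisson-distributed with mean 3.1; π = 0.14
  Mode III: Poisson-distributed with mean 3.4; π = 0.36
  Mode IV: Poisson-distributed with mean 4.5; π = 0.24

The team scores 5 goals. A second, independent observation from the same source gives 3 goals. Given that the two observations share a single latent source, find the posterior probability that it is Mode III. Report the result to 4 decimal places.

By Bayes' theorem, P(k | x) = P(Z=k) f_k(x) / Σ_j P(Z=j) f_j(x).
Since both observations come from the same component, the likelihood for component k is f_k(x₁)·f_k(x₂).
  L_I = [e^(−1.9)·1.9^5/5! = 0.0308622] × [0.170982] = 0.00527688
  L_II = [e^(−3.1)·3.1^5/5! = 0.107477] × [0.223677] = 0.02404
  L_III = [e^(−3.4)·3.4^5/5! = 0.126361] × [0.218617] = 0.0276246
  L_IV = [e^(−4.5)·4.5^5/5! = 0.170827] × [0.168718] = 0.0288215
Multiply by the mixture weights:
  P(Z=I)·L_I = 0.26 × 0.00527688 = 0.00137199
  P(Z=II)·L_II = 0.14 × 0.02404 = 0.00336561
  P(Z=III)·L_III = 0.36 × 0.0276246 = 0.00994486
  P(Z=IV)·L_IV = 0.24 × 0.0288215 = 0.00691717
Denominator: 0.00137199 + 0.00336561 + 0.00994486 + 0.00691717 = 0.0215996
P(Mode III | x₁,x₂) = 0.00994486 / 0.0215996 ≈ 0.4604

0.4604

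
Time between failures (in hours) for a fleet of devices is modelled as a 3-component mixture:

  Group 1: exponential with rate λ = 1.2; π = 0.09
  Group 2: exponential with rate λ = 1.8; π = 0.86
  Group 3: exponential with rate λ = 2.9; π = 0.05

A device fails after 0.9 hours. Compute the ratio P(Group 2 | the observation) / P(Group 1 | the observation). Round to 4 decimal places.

8.3527

Since P(k|x) ∝ P(Z=k) f_k(x), the posterior odds are P(Z=i) f_i(x) / (P(Z=j) f_j(x)).
Exponential densities:
  f_1 = 0.407515
  f_2 = 0.356218
  f_3 = 0.21325
Posterior odds = (P(Z=2)·f_2) / (P(Z=1)·f_1) = (0.86·0.356218) / (0.09·0.407515) = 0.306347 / 0.0366763 ≈ 8.3527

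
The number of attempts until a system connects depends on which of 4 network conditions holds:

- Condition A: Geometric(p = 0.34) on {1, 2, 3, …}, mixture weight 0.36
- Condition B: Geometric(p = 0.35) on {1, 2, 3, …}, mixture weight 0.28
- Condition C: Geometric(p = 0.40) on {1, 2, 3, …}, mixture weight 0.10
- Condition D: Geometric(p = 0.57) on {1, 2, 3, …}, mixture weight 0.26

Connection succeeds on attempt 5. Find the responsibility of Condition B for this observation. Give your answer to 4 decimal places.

By Bayes' theorem, P(k | x) = P(Z=k) f_k(x) / Σ_j P(Z=j) f_j(x).
Evaluate each component's likelihood at the observed value:
  p_A = 0.34·(1−0.34)^4 = 0.34·0.189747 = 0.0645141
  p_B = 0.35·(1−0.35)^4 = 0.35·0.178506 = 0.0624772
  p_C = 0.40·(1−0.40)^4 = 0.40·0.1296 = 0.05184
  p_D = 0.57·(1−0.57)^4 = 0.57·0.034188 = 0.0194872
Prior × likelihood for each component:
  P(Z=A)·p_A = 0.36 × 0.0645141 = 0.0232251
  P(Z=B)·p_B = 0.28 × 0.0624772 = 0.0174936
  P(Z=C)·p_C = 0.10 × 0.05184 = 0.005184
  P(Z=D)·p_D = 0.26 × 0.0194872 = 0.00506666
Marginal: 0.0232251 + 0.0174936 + 0.005184 + 0.00506666 = 0.0509694
P(Condition B | the observation) = 0.0174936 / 0.0509694 ≈ 0.3432

0.3432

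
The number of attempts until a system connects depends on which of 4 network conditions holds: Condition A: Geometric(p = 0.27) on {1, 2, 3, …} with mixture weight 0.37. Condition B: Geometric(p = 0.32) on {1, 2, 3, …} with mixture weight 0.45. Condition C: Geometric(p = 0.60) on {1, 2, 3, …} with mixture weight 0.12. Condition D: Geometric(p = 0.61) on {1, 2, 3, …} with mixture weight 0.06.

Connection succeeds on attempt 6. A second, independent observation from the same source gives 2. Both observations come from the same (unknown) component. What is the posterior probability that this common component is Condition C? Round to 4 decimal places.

0.0199

By Bayes' theorem, P(k | x) = π_k f_k(x) / Σ_j π_j f_j(x).
Since both observations come from the same component, the likelihood for component k is f_k(x₁)·f_k(x₂).
  f_A = [0.0559729] × [0.1971] = 0.0110323
  f_B = [0.0465259] × [0.2176] = 0.010124
  f_C = [0.006144] × [0.24] = 0.00147456
  f_D = [0.00550368] × [0.2379] = 0.00130932
Weight by the priors:
  π_A·f_A = 0.37 × 0.0110323 = 0.00408194
  π_B·f_B = 0.45 × 0.010124 = 0.00455581
  π_C·f_C = 0.12 × 0.00147456 = 0.000176947
  π_D·f_D = 0.06 × 0.00130932 = 7.85595e-05
Evidence: 0.00408194 + 0.00455581 + 0.000176947 + 7.85595e-05 = 0.00889326
P(Condition C | x₁, x₂) ≈ 0.0199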